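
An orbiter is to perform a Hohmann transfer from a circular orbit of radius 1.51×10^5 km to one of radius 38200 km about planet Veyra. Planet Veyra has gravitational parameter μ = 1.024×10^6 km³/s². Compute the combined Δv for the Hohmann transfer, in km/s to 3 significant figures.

Δv = 2.31 km/s

The Hohmann ellipse has a_t = (r₁ + r₂)/2 = 94600 km.
At r₁ the circular-orbit speed is v₁ = √(μ/r₁) = 2.6041 km/s.
Transfer-orbit speed at r₁ (vis-viva equation): v_a = √[μ(2/r₁ − 1/a_t)] = 1.6548 km/s.
First burn Δv₁ = |v_a − v₁| = 0.9493 km/s.
At r₂, v₂ = √(μ/r₂) = 5.177 km/s.
Transfer-orbit speed at r₂: v_p = √[μ(2/r₂ − 1/a_t)] = 6.541 km/s.
Second burn Δv₂ = |v₂ − v_p| = 1.364 km/s.
Δv = Δv₁ + Δv₂ = 0.9493 + 1.364 = 2.313 km/s.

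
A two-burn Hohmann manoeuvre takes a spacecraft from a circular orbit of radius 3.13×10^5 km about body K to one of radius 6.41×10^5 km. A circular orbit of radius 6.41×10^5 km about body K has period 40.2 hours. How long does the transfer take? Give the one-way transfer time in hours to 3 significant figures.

t = 12.9 hours

From Kepler's third law T² = 4π²r³/μ at r = 6.41×10^5 km, T = 40.2 hours = 40.2 × 3600 s = 1.4472×10^5 s: μ = 4π²r³/T² = 4.96451×10^8 km³/s².
Transfer-ellipse semi-major axis a_t = (r₁ + r₂)/2 = (3.130×10^5 + 6.410×10^5)/2 = 4.770×10^5 km.
Transfer time t = π√(a_t³/μ) = π√((4.770×10^5)³ / 4.96451×10^8) = 46450 s.
Converting: 46450 s ÷ 3600 s/hour = 12.9 hours.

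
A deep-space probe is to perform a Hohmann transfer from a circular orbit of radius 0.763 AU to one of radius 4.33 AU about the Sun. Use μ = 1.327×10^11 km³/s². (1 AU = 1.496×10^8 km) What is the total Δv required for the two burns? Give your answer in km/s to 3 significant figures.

Δv = 16.8 km/s

In km: r₁ = 0.763 × 1.496×10^8 = 1.141448×10^8 km; r₂ = 4.33 × 1.496×10^8 = 6.47768×10^8 km.
The Hohmann ellipse has a_t = (r₁ + r₂)/2 = 3.809564×10^8 km.
Circular speed at r₁: v₁ = √(μ/r₁) = √(1.327×10^11/1.141448×10^8) = 34.10 km/s.
Transfer-orbit speed at r₁ (v² = μ(2/r − 1/a)): v_p = √[μ(2/r₁ − 1/a_t)] = 44.46 km/s.
First burn Δv₁ = |v_p − v₁| = 10.36 km/s.
Circular speed at r₂: v₂ = √(μ/r₂) = 14.313 km/s.
Transfer-orbit speed at r₂: v_a = √[μ(2/r₂ − 1/a_t)] = 7.8346 km/s.
Second burn Δv₂ = |v₂ − v_a| = 6.478 km/s.
Δv = Δv₁ + Δv₂ = 10.36 + 6.478 = 16.84 km/s.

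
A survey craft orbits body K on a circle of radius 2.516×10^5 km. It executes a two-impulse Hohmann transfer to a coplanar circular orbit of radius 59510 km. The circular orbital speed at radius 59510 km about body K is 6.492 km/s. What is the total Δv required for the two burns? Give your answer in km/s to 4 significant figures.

Δv = 2.969 km/s

From the circular-orbit relation v² = μ/r at r = 59510 km: μ = v²r = (6.492)² × 59510 = 2.50811×10^6 km³/s².
Transfer-ellipse semi-major axis a_t = (r₁ + r₂)/2 = (2.516×10^5 + 59510)/2 = 1.55555×10^5 km.
At r₁ the circular-orbit speed is v₁ = √(μ/r₁) = 3.15732 km/s.
Transfer-orbit speed at r₁ (v² = μ(2/r − 1/a)): v_a = √[μ(2/r₁ − 1/a_t)] = 1.95286 km/s.
First burn Δv₁ = |v_a − v₁| = 1.2045 km/s.
Circular speed at r₂: v₂ = √(μ/r₂) = 6.4920 km/s.
Transfer-orbit speed at r₂: v_p = √[μ(2/r₂ − 1/a_t)] = 8.2564 km/s.
Second burn Δv₂ = |v₂ − v_p| = 1.7644 km/s.
Δv = Δv₁ + Δv₂ = 1.2045 + 1.7644 = 2.969 km/s.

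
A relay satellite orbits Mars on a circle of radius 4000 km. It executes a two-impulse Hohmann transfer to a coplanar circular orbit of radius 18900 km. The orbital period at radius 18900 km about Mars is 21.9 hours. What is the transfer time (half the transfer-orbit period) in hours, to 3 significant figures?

From Kepler's third law T² = 4π²r³/μ at r = 18900 km, T = 21.9 hours = 21.9 × 3600 s = 78840 s: μ = 4π²r³/T² = 42879.7 km³/s².
Semi-major axis of the transfer orbit: a_t = (4000 + 18900)/2 = 11450 km.
Half the transfer-orbit period gives t = π√(a_t³/μ) = 18590 s.
Converting: 18590 s ÷ 3600 s/hour = 5.16 hours.

t = 5.16 hours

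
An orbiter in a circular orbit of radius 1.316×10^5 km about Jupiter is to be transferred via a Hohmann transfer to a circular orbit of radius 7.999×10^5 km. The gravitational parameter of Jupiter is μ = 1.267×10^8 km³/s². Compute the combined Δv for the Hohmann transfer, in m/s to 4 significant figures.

Δv = 15530 m/s

Transfer-ellipse semi-major axis a_t = (r₁ + r₂)/2 = (1.316×10^5 + 7.999×10^5)/2 = 4.6575×10^5 km.
At r₁ the circular-orbit speed is v₁ = √(μ/r₁) = 31.028 km/s.
On the transfer ellipse at r₁, vis-viva equation gives v_p = √[μ(2/r₁ − 1/a_t)] = 40.663 km/s.
First burn Δv₁ = |v_p − v₁| = 9.635 km/s.
At r₂, v₂ = √(μ/r₂) = 12.5855 km/s.
Transfer-orbit speed at r₂: v_a = √[μ(2/r₂ − 1/a_t)] = 6.68994 km/s.
Second burn Δv₂ = |v₂ − v_a| = 5.896 km/s.
Total Δv = Δv₁ + Δv₂ = 15.53 km/s.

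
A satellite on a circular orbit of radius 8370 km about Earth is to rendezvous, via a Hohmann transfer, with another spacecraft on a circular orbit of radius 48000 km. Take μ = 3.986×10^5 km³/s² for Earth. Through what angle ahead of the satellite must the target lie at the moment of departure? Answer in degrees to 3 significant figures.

φ = 99.0°

Semi-major axis of the transfer orbit: a_t = (8370 + 48000)/2 = 28185 km.
The half-period of the transfer ellipse is t = π√(a_t³/μ) = 23546 s.
The target's mean motion on its circular orbit is ω₂ = √(μ/r₂³) = 6.0035×10^-5 rad/s.
Angle swept by the target during transfer: ω₂·t = 1.4136 rad = 80.99°.
The satellite traverses 180° on the transfer ellipse, so the target must lead by 180° − 80.99° = 99.0°.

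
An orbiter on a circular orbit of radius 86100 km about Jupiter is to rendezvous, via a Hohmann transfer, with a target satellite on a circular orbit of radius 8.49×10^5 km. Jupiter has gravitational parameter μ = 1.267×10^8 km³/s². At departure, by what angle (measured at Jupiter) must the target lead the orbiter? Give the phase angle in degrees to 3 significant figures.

The Hohmann ellipse has a_t = (r₁ + r₂)/2 = 4.6755×10^5 km.
The half-period of the transfer ellipse is t = π√(a_t³/μ) = 89229 s.
Target angular speed ω₂ = √(μ/r₂³) = 1.4389×10^-5 rad/s.
Angle swept by the target during transfer: ω₂·t = 1.2839 rad = 73.56°.
The orbiter traverses 180° on the transfer ellipse, so the target must lead by 180° − 73.56° = 106°.

φ = 106°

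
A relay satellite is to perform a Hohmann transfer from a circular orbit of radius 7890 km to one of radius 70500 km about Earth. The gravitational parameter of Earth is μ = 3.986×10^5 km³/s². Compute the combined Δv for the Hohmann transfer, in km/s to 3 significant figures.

Transfer-ellipse semi-major axis a_t = (r₁ + r₂)/2 = (7890 + 70500)/2 = 39195 km.
Circular speed at r₁: v₁ = √(μ/r₁) = √(3.986×10^5/7890) = 7.108 km/s.
Transfer-orbit speed at r₁ (vis-viva equation): v_p = √[μ(2/r₁ − 1/a_t)] = 9.533 km/s.
First burn Δv₁ = |v_p − v₁| = 2.425 km/s.
Circular speed at r₂: v₂ = √(μ/r₂) = 2.378 km/s.
Transfer-orbit speed at r₂: v_a = √[μ(2/r₂ − 1/a_t)] = 1.067 km/s.
Second burn Δv₂ = |v₂ − v_a| = 1.311 km/s.
Δv = Δv₁ + Δv₂ = 2.425 + 1.311 = 3.736 km/s.

Δv = 3.74 km/s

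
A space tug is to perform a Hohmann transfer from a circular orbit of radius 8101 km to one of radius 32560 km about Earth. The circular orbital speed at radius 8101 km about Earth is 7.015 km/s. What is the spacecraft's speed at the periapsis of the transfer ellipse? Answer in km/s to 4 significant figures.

v = 8.878 km/s

From the circular-orbit relation v² = μ/r at r = 8101 km: μ = v²r = (7.015)² × 8101 = 3.98652×10^5 km³/s².
Transfer-ellipse semi-major axis a_t = (r₁ + r₂)/2 = (8101 + 32560)/2 = 20330.5 km.
At periapsis, r = 8101 km.
Applying v² = μ(2/r − 1/a_t): v = 8.878 km/s.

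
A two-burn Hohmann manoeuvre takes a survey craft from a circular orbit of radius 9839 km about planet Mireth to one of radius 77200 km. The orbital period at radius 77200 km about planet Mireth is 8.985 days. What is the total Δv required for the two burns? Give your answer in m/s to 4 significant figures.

From Kepler's third law T² = 4π²r³/μ at r = 77200 km, T = 8.985 days = 8.985 × 86400 s = 7.76304×10^5 s: μ = 4π²r³/T² = 30140.3 km³/s².
The Hohmann ellipse has a_t = (r₁ + r₂)/2 = 43519.5 km.
Circular speed at r₁: v₁ = √(μ/r₁) = √(30140.3/9839) = 1.7502 km/s.
On the transfer ellipse at r₁, vis-viva equation gives v_p = √[μ(2/r₁ − 1/a_t)] = 2.3311 km/s.
First burn Δv₁ = |v_p − v₁| = 0.5809 km/s.
At r₂, v₂ = √(μ/r₂) = 0.6248 km/s.
Transfer-orbit speed at r₂: v_a = √[μ(2/r₂ − 1/a_t)] = 0.2971 km/s.
Second burn Δv₂ = |v₂ − v_a| = 0.3277 km/s.
Δv = Δv₁ + Δv₂ = 0.5809 + 0.3277 = 0.9086 km/s.

Δv = 908.6 m/s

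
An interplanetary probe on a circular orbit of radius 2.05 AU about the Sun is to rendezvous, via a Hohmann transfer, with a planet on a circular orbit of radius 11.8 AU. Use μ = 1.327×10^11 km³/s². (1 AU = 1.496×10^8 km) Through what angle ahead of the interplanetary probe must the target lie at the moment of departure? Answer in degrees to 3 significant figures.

φ = 99.1°

In km: r₁ = 2.05 × 1.496×10^8 = 3.0668×10^8 km; r₂ = 11.8 × 1.496×10^8 = 1.76528×10^9 km.
Semi-major axis of the transfer orbit: a_t = (3.0668×10^8 + 1.76528×10^9)/2 = 1.03598×10^9 km.
The half-period of the transfer ellipse is t = π√(a_t³/μ) = 2.8757×10^8 s.
The target's mean motion on its circular orbit is ω₂ = √(μ/r₂³) = 4.9115×10^-9 rad/s.
Angle swept by the target during transfer: ω₂·t = 1.4124 rad = 80.92°.
Arrival is 180° from departure on the ellipse, so φ = 180° − 80.92° = 99.1°.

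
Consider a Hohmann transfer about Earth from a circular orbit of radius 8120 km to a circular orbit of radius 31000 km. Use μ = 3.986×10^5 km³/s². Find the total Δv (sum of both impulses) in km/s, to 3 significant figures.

Δv = 3.09 km/s

Semi-major axis of the transfer orbit: a_t = (8120 + 31000)/2 = 19560 km.
At r₁ the circular-orbit speed is v₁ = √(μ/r₁) = 7.006 km/s.
On the transfer ellipse at r₁, vis-viva equation gives v_p = √[μ(2/r₁ − 1/a_t)] = 8.820 km/s.
First burn Δv₁ = |v_p − v₁| = 1.814 km/s.
At r₂, v₂ = √(μ/r₂) = 3.5858 km/s.
Transfer-orbit speed at r₂: v_a = √[μ(2/r₂ − 1/a_t)] = 2.3104 km/s.
Second burn Δv₂ = |v₂ − v_a| = 1.275 km/s.
Δv = Δv₁ + Δv₂ = 1.814 + 1.275 = 3.089 km/s.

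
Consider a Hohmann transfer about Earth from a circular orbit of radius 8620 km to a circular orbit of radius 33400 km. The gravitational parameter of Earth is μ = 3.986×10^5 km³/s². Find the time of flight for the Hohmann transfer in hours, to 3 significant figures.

t = 4.21 hours

Transfer-ellipse semi-major axis a_t = (r₁ + r₂)/2 = (8620 + 33400)/2 = 21010 km.
Half the transfer-orbit period gives t = π√(a_t³/μ) = 15150 s.
Converting: 15150 s ÷ 3600 s/hour = 4.21 hours.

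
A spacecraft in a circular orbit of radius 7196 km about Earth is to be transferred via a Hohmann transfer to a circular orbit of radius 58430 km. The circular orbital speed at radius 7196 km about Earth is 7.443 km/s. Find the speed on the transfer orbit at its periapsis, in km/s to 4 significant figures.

From the circular-orbit relation v² = μ/r at r = 7196 km: μ = v²r = (7.443)² × 7196 = 3.98646×10^5 km³/s².
The Hohmann ellipse has a_t = (r₁ + r₂)/2 = 32813 km.
At periapsis, r = 7196 km.
Vis-viva: v = √[μ(2/r − 1/a_t)] = √[3.98646×10^5 × (2/7196 − 1/32813)] = 9.932 km/s.

v = 9.932 km/s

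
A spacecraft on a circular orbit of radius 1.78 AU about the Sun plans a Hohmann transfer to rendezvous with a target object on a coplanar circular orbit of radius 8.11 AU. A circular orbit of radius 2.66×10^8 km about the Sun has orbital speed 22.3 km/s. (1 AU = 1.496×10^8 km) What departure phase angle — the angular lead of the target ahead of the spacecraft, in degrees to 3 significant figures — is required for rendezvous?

φ = 94.3°

From the circular-orbit relation v² = μ/r at r = 2.66×10^8 km: μ = v²r = (22.3)² × 2.66×10^8 = 1.32279×10^11 km³/s².
In km: r₁ = 1.78 × 1.496×10^8 = 2.66288×10^8 km; r₂ = 8.11 × 1.496×10^8 = 1.213256×10^9 km.
Semi-major axis of the transfer orbit: a_t = (2.66288×10^8 + 1.213256×10^9)/2 = 7.39772×10^8 km.
Transfer time t = π√(a_t³/μ) = 1.7380×10^8 s.
The target's mean motion on its circular orbit is ω₂ = √(μ/r₂³) = 8.6063×10^-9 rad/s.
Angle swept by the target during transfer: ω₂·t = 1.4958 rad = 85.70°.
The spacecraft traverses 180° on the transfer ellipse, so the target must lead by 180° − 85.70° = 94.3°.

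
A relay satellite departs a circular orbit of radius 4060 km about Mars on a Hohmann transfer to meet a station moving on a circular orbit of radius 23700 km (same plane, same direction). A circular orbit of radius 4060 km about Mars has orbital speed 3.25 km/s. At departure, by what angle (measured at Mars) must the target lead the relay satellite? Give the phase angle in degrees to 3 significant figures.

φ = 99.3°

From the circular-orbit relation v² = μ/r at r = 4060 km: μ = v²r = (3.25)² × 4060 = 42883.8 km³/s².
The Hohmann ellipse has a_t = (r₁ + r₂)/2 = 13880 km.
Transfer time t = π√(a_t³/μ) = 24810 s.
The target's mean motion on its circular orbit is ω₂ = √(μ/r₂³) = 5.676×10^-5 rad/s.
Angle swept by the target during transfer: ω₂·t = 1.408 rad = 80.67°.
The relay satellite traverses 180° on the transfer ellipse, so the target must lead by 180° − 80.67° = 99.3°.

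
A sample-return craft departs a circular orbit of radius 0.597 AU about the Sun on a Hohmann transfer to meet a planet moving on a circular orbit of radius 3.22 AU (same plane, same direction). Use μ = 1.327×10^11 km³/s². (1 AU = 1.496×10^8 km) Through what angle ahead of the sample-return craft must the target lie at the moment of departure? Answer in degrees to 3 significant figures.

φ = 97.9°

In km: r₁ = 0.597 × 1.496×10^8 = 8.93112×10^7 km; r₂ = 3.22 × 1.496×10^8 = 4.81712×10^8 km.
Transfer-ellipse semi-major axis a_t = (r₁ + r₂)/2 = (8.93112×10^7 + 4.81712×10^8)/2 = 2.855116×10^8 km.
Transfer time t = π√(a_t³/μ) = 4.1605×10^7 s.
Target angular speed ω₂ = √(μ/r₂³) = 3.4455×10^-8 rad/s.
Angle swept by the target during transfer: ω₂·t = 1.4335 rad = 82.13°.
Arrival is 180° from departure on the ellipse, so φ = 180° − 82.13° = 97.9°.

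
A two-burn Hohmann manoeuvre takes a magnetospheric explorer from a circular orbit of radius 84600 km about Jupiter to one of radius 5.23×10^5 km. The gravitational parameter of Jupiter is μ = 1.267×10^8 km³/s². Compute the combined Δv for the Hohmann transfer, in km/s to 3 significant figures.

Δv = 19.4 km/s

The Hohmann ellipse has a_t = (r₁ + r₂)/2 = 3.038×10^5 km.
At r₁ the circular-orbit speed is v₁ = √(μ/r₁) = 38.70 km/s.
Transfer-orbit speed at r₁ (vis-viva equation): v_p = √[μ(2/r₁ − 1/a_t)] = 50.78 km/s.
First burn Δv₁ = |v_p − v₁| = 12.08 km/s.
At r₂, v₂ = √(μ/r₂) = 15.5646 km/s.
Transfer-orbit speed at r₂: v_a = √[μ(2/r₂ − 1/a_t)] = 8.21351 km/s.
Second burn Δv₂ = |v₂ − v_a| = 7.351 km/s.
Total Δv = Δv₁ + Δv₂ = 19.43 km/s.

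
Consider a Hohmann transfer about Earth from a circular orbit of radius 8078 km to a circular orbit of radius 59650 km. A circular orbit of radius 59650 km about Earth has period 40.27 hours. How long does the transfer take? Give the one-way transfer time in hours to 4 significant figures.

From Kepler's third law T² = 4π²r³/μ at r = 59650 km, T = 40.27 hours = 40.27 × 3600 s = 1.44972×10^5 s: μ = 4π²r³/T² = 3.98679×10^5 km³/s².
Transfer-ellipse semi-major axis a_t = (r₁ + r₂)/2 = (8078 + 59650)/2 = 33864 km.
Half the transfer-orbit period gives t = π√(a_t³/μ) = 31006 s.
Converting: 31006 s ÷ 3600 s/hour = 8.613 hours.

t = 8.613 hours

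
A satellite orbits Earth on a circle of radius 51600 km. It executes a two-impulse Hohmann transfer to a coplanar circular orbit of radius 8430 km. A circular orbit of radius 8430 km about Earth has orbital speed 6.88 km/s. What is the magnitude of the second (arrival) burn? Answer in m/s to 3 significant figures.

From the circular-orbit relation v² = μ/r at r = 8430 km: μ = v²r = (6.88)² × 8430 = 3.99029×10^5 km³/s².
Semi-major axis of the transfer orbit: a_t = (51600 + 8430)/2 = 30015 km.
On the circular orbit at r = 8430 km, v_c = √(μ/r) = 6.880 km/s.
Transfer-orbit speed at the same r (vis-viva, a = a_t): v_t = √[μ(2/r − 1/a_t)] = 9.021 km/s.
Δv₂ = |v_t − v_c| = |9.021 − 6.880| = 2.141 km/s.

Δv₂ = 2140 m/s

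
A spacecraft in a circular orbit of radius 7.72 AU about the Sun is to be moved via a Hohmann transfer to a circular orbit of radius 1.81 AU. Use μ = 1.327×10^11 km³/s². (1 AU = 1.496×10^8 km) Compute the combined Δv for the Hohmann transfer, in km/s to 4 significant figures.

In km: r₁ = 7.72 × 1.496×10^8 = 1.154912×10^9 km; r₂ = 1.81 × 1.496×10^8 = 2.70776×10^8 km.
Transfer-ellipse semi-major axis a_t = (r₁ + r₂)/2 = (1.154912×10^9 + 2.70776×10^8)/2 = 7.12844×10^8 km.
Circular speed at r₁: v₁ = √(μ/r₁) = √(1.327×10^11/1.154912×10^9) = 10.7192 km/s.
On the transfer ellipse at r₁, vis-viva gives v_a = √[μ(2/r₁ − 1/a_t)] = 6.60646 km/s.
First burn Δv₁ = |v_a − v₁| = 4.113 km/s.
At r₂, v₂ = √(μ/r₂) = 22.14 km/s.
Transfer-orbit speed at r₂: v_p = √[μ(2/r₂ − 1/a_t)] = 28.18 km/s.
Second burn Δv₂ = |v₂ − v_p| = 6.040 km/s.
Δv = Δv₁ + Δv₂ = 4.113 + 6.040 = 10.15 km/s.

Δv = 10.15 km/s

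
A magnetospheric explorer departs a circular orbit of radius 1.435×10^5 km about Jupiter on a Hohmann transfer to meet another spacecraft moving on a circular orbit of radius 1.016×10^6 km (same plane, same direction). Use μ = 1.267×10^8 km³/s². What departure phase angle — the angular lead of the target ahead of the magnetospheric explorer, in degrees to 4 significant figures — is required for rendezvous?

φ = 102.4°

Semi-major axis of the transfer orbit: a_t = (1.435×10^5 + 1.016×10^6)/2 = 5.7975×10^5 km.
Transfer time t = π√(a_t³/μ) = 1.23203×10^5 s.
The target's mean motion on its circular orbit is ω₂ = √(μ/r₂³) = 1.09913×10^-5 rad/s.
Angle swept by the target during transfer: ω₂·t = 1.3542 rad = 77.59°.
Arrival is 180° from departure on the ellipse, so φ = 180° − 77.59° = 102.4°.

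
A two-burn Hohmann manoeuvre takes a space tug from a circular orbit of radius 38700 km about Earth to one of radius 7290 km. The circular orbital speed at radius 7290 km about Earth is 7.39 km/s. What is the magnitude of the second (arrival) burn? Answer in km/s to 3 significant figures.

Δv₂ = 2.20 km/s

From the circular-orbit relation v² = μ/r at r = 7290 km: μ = v²r = (7.39)² × 7290 = 3.98122×10^5 km³/s².
The Hohmann ellipse has a_t = (r₁ + r₂)/2 = 22995 km.
Circular speed at r = 7290 km: v_c = √(μ/r) = 7.390 km/s.
Transfer-orbit speed at the same r (vis-viva, a = a_t): v_t = √[μ(2/r − 1/a_t)] = 9.587 km/s.
Δv₂ = |v_t − v_c| = |9.587 − 7.390| = 2.197 km/s.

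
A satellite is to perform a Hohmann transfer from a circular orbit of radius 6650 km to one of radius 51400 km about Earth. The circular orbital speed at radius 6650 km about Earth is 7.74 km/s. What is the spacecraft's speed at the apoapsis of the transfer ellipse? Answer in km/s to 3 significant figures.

v = 1.33 km/s

From the circular-orbit relation v² = μ/r at r = 6650 km: μ = v²r = (7.74)² × 6650 = 3.98386×10^5 km³/s².
Semi-major axis of the transfer orbit: a_t = (6650 + 51400)/2 = 29025 km.
At apoapsis, r = 51400 km.
Vis-viva: v = √[μ(2/r − 1/a_t)] = √[3.98386×10^5 × (2/51400 − 1/29025)] = 1.333 km/s.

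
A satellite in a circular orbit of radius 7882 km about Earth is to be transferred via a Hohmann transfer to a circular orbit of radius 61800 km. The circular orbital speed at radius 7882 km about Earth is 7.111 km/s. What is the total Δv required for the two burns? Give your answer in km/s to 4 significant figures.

Δv = 3.691 km/s

From the circular-orbit relation v² = μ/r at r = 7882 km: μ = v²r = (7.111)² × 7882 = 3.98564×10^5 km³/s².
Semi-major axis of the transfer orbit: a_t = (7882 + 61800)/2 = 34841 km.
Circular speed at r₁: v₁ = √(μ/r₁) = √(3.98564×10^5/7882) = 7.1110 km/s.
Transfer-orbit speed at r₁ (v² = μ(2/r − 1/a)): v_p = √[μ(2/r₁ − 1/a_t)] = 9.4706 km/s.
First burn Δv₁ = |v_p − v₁| = 2.3596 km/s.
Circular speed at r₂: v₂ = √(μ/r₂) = 2.5395 km/s.
Transfer-orbit speed at r₂: v_a = √[μ(2/r₂ − 1/a_t)] = 1.2079 km/s.
Second burn Δv₂ = |v₂ − v_a| = 1.3316 km/s.
Δv = Δv₁ + Δv₂ = 2.3596 + 1.3316 = 3.691 km/s.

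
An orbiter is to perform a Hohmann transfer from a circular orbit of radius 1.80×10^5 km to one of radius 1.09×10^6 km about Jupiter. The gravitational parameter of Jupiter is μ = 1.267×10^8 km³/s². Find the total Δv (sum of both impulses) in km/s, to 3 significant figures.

Δv = 13.3 km/s

The Hohmann ellipse has a_t = (r₁ + r₂)/2 = 6.350×10^5 km.
Circular speed at r₁: v₁ = √(μ/r₁) = √(1.267×10^8/1.800×10^5) = 26.531 km/s.
Transfer-orbit speed at r₁ (vis-viva equation): v_p = √[μ(2/r₁ − 1/a_t)] = 34.760 km/s.
First burn Δv₁ = |v_p − v₁| = 8.229 km/s.
At r₂, v₂ = √(μ/r₂) = 10.781 km/s.
Transfer-orbit speed at r₂: v_a = √[μ(2/r₂ − 1/a_t)] = 5.7402 km/s.
Second burn Δv₂ = |v₂ − v_a| = 5.041 km/s.
Total Δv = Δv₁ + Δv₂ = 13.27 km/s.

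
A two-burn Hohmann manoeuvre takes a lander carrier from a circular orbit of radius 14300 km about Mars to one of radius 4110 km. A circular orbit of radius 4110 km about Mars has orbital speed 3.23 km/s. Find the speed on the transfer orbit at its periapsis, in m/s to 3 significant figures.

From the circular-orbit relation v² = μ/r at r = 4110 km: μ = v²r = (3.23)² × 4110 = 42879.2 km³/s².
The Hohmann ellipse has a_t = (r₁ + r₂)/2 = 9205 km.
The periapsis of the transfer ellipse is at r = 4110 km.
From the vis-viva equation, v = √[μ(2/r − 1/a_t)] = 4.026 km/s.

v = 4030 m/s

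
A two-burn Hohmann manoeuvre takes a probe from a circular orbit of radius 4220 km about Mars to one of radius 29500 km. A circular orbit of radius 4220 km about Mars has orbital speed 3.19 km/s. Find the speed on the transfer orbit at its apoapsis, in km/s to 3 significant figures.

From the circular-orbit relation v² = μ/r at r = 4220 km: μ = v²r = (3.19)² × 4220 = 42943.1 km³/s².
Transfer-ellipse semi-major axis a_t = (r₁ + r₂)/2 = (4220 + 29500)/2 = 16860 km.
The apoapsis of the transfer ellipse is at r = 29500 km.
Vis-viva: v = √[μ(2/r − 1/a_t)] = √[42943.1 × (2/29500 − 1/16860)] = 0.6036 km/s.

v = 0.604 km/s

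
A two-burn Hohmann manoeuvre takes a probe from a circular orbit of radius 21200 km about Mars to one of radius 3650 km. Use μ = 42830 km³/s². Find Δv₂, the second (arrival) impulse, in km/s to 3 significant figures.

Δv₂ = 1.05 km/s

The Hohmann ellipse has a_t = (r₁ + r₂)/2 = 12425 km.
On the circular orbit at r = 3650 km, v_c = √(μ/r) = 3.426 km/s.
Transfer-orbit speed at the same r (vis-viva, a = a_t): v_t = √[μ(2/r − 1/a_t)] = 4.475 km/s.
Δv₂ = |v_t − v_c| = |4.475 − 3.426| = 1.049 km/s.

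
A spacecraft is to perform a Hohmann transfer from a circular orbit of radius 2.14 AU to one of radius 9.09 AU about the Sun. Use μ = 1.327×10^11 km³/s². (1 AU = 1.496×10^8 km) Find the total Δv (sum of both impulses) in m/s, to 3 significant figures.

Δv = 9320 m/s

In km: r₁ = 2.14 × 1.496×10^8 = 3.20144×10^8 km; r₂ = 9.09 × 1.496×10^8 = 1.359864×10^9 km.
The Hohmann ellipse has a_t = (r₁ + r₂)/2 = 8.40004×10^8 km.
Circular speed at r₁: v₁ = √(μ/r₁) = √(1.327×10^11/3.20144×10^8) = 20.359 km/s.
On the transfer ellipse at r₁, vis-viva equation gives v_p = √[μ(2/r₁ − 1/a_t)] = 25.904 km/s.
First burn Δv₁ = |v_p − v₁| = 5.545 km/s.
Circular speed at r₂: v₂ = √(μ/r₂) = 9.878 km/s.
Transfer-orbit speed at r₂: v_a = √[μ(2/r₂ − 1/a_t)] = 6.098 km/s.
Second burn Δv₂ = |v₂ − v_a| = 3.780 km/s.
Δv = Δv₁ + Δv₂ = 5.545 + 3.780 = 9.325 km/s.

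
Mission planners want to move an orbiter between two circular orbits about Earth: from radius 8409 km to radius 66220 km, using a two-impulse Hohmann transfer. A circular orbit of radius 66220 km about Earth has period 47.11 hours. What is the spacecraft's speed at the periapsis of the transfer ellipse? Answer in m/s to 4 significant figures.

v = 9171 m/s

From Kepler's third law T² = 4π²r³/μ at r = 66220 km, T = 47.11 hours = 47.11 × 3600 s = 1.69596×10^5 s: μ = 4π²r³/T² = 3.98562×10^5 km³/s².
The Hohmann ellipse has a_t = (r₁ + r₂)/2 = 37314.5 km.
The periapsis of the transfer ellipse is at r = 8409 km.
Vis-viva: v = √[μ(2/r − 1/a_t)] = √[3.98562×10^5 × (2/8409 − 1/37314.5)] = 9.171 km/s.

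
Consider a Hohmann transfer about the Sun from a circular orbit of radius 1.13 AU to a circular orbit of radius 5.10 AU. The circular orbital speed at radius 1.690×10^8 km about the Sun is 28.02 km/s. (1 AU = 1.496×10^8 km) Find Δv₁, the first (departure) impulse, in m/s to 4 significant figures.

From the circular-orbit relation v² = μ/r at r = 1.690×10^8 km: μ = v²r = (28.02)² × 1.690×10^8 = 1.32685×10^11 km³/s².
In km: r₁ = 1.13 × 1.496×10^8 = 1.69048×10^8 km; r₂ = 5.10 × 1.496×10^8 = 7.6296×10^8 km.
Transfer-ellipse semi-major axis a_t = (r₁ + r₂)/2 = (1.69048×10^8 + 7.6296×10^8)/2 = 4.66004×10^8 km.
Circular speed at r = 1.69048×10^8 km: v_c = √(μ/r) = 28.016 km/s.
Transfer-orbit speed at the same r (vis-viva, a = a_t): v_t = √[μ(2/r − 1/a_t)] = 35.848 km/s.
Δv₁ = |v_t − v_c| = |35.848 − 28.016| = 7.832 km/s.

Δv₁ = 7832 m/s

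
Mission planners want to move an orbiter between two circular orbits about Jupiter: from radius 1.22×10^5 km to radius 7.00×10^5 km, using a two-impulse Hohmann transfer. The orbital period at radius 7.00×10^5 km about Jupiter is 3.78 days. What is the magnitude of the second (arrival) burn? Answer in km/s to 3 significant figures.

Δv₂ = 6.13 km/s

From Kepler's third law T² = 4π²r³/μ at r = 7.00×10^5 km, T = 3.78 days = 3.78 × 86400 s = 3.26592×10^5 s: μ = 4π²r³/T² = 1.26953×10^8 km³/s².
The Hohmann ellipse has a_t = (r₁ + r₂)/2 = 4.110×10^5 km.
On the circular orbit at r = 7.000×10^5 km, v_c = √(μ/r) = 13.467 km/s.
Transfer-orbit speed at the same r (vis-viva, a = a_t): v_t = √[μ(2/r − 1/a_t)] = 7.3372 km/s.
Δv₂ = |v_t − v_c| = |7.3372 − 13.467| = 6.130 km/s.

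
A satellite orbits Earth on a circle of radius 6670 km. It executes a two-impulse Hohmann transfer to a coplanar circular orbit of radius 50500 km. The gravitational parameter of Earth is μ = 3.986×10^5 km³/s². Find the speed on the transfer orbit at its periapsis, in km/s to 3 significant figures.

Transfer-ellipse semi-major axis a_t = (r₁ + r₂)/2 = (6670 + 50500)/2 = 28585 km.
At periapsis, r = 6670 km.
Vis-viva: v = √[μ(2/r − 1/a_t)] = √[3.986×10^5 × (2/6670 − 1/28585)] = 10.28 km/s.

v = 10.3 km/s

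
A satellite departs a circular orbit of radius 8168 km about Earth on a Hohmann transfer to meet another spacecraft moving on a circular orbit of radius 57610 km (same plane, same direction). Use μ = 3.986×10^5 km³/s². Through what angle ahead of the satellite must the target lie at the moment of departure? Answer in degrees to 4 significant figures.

φ = 102.4°

Semi-major axis of the transfer orbit: a_t = (8168 + 57610)/2 = 32889 km.
The half-period of the transfer ellipse is t = π√(a_t³/μ) = 29680 s.
The target's mean motion on its circular orbit is ω₂ = √(μ/r₂³) = 4.566×10^-5 rad/s.
Angle swept by the target during transfer: ω₂·t = 1.355 rad = 77.64°.
Arrival is 180° from departure on the ellipse, so φ = 180° − 77.64° = 102.4°.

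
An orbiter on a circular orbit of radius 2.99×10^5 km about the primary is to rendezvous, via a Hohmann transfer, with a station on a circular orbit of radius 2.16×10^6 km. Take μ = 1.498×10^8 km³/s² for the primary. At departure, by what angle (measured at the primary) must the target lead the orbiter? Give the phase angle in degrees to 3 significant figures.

φ = 103°

The Hohmann ellipse has a_t = (r₁ + r₂)/2 = 1.2295×10^6 km.
The half-period of the transfer ellipse is t = π√(a_t³/μ) = 3.4993×10^5 s.
The target's mean motion on its circular orbit is ω₂ = √(μ/r₂³) = 3.8555×10^-6 rad/s.
Angle swept by the target during transfer: ω₂·t = 1.3492 rad = 77.30°.
The orbiter traverses 180° on the transfer ellipse, so the target must lead by 180° − 77.30° = 103°.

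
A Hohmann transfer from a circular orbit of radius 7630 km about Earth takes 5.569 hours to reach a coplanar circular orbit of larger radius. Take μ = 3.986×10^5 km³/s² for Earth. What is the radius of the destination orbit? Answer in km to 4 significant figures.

Transfer time t = 5.569 hours = 20048.4 s, and t = π√(a_t³/μ).
So a_t = (μ t²/π²)^(1/3) = (3.986×10^5 × (20048.4)² / π²)^(1/3) = 25320 km.
Since a_t = (r₁ + r₂)/2, r₂ = 2a_t − r₁ = 2×25320 − 7630 = 43010 km.

r₂ = 43010 km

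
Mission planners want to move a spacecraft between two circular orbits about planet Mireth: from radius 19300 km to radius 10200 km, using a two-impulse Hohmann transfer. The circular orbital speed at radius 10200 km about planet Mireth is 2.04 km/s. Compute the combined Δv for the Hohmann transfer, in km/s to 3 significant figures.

Δv = 0.543 km/s

From the circular-orbit relation v² = μ/r at r = 10200 km: μ = v²r = (2.04)² × 10200 = 42448.3 km³/s².
Semi-major axis of the transfer orbit: a_t = (19300 + 10200)/2 = 14750 km.
At r₁ the circular-orbit speed is v₁ = √(μ/r₁) = 1.48304 km/s.
Transfer-orbit speed at r₁ (vis-viva): v_a = √[μ(2/r₁ − 1/a_t)] = 1.23326 km/s.
First burn Δv₁ = |v_a − v₁| = 0.2498 km/s.
Circular speed at r₂: v₂ = √(μ/r₂) = 2.0400 km/s.
Transfer-orbit speed at r₂: v_p = √[μ(2/r₂ − 1/a_t)] = 2.3335 km/s.
Second burn Δv₂ = |v₂ − v_p| = 0.2935 km/s.
Δv = Δv₁ + Δv₂ = 0.2498 + 0.2935 = 0.5433 km/s.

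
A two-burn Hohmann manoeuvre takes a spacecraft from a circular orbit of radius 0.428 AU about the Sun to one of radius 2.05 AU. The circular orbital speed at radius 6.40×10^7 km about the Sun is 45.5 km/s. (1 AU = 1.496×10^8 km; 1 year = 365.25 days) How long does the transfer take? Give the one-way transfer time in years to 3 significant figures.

t = 0.690 years

From the circular-orbit relation v² = μ/r at r = 6.40×10^7 km: μ = v²r = (45.5)² × 6.40×10^7 = 1.32496×10^11 km³/s².
In km: r₁ = 0.428 × 1.496×10^8 = 6.40288×10^7 km; r₂ = 2.05 × 1.496×10^8 = 3.0668×10^8 km.
Semi-major axis of the transfer orbit: a_t = (6.40288×10^7 + 3.0668×10^8)/2 = 1.853544×10^8 km.
Half the transfer-orbit period gives t = π√(a_t³/μ) = 2.178×10^7 s.
Converting: 2.178×10^7 s ÷ 3.15576×10^7 s/year (365.25 × 86400) = 0.690 years.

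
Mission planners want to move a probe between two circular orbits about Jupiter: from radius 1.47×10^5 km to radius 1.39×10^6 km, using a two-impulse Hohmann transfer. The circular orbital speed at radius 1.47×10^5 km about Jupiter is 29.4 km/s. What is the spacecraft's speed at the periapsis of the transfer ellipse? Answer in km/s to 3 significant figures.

v = 39.5 km/s

From the circular-orbit relation v² = μ/r at r = 1.47×10^5 km: μ = v²r = (29.4)² × 1.47×10^5 = 1.27061×10^8 km³/s².
Semi-major axis of the transfer orbit: a_t = (1.470×10^5 + 1.390×10^6)/2 = 7.685×10^5 km.
At periapsis, r = 1.470×10^5 km.
From the vis-viva equation, v = √[μ(2/r − 1/a_t)] = 39.54 km/s.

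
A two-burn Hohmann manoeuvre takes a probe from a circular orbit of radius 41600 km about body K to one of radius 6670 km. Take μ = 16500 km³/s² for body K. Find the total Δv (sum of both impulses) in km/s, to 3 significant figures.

Δv = 0.791 km/s

The Hohmann ellipse has a_t = (r₁ + r₂)/2 = 24135 km.
At r₁ the circular-orbit speed is v₁ = √(μ/r₁) = 0.6298 km/s.
Transfer-orbit speed at r₁ (v² = μ(2/r − 1/a)): v_a = √[μ(2/r₁ − 1/a_t)] = 0.3311 km/s.
First burn Δv₁ = |v_a − v₁| = 0.2987 km/s.
Circular speed at r₂: v₂ = √(μ/r₂) = 1.5728 km/s.
Transfer-orbit speed at r₂: v_p = √[μ(2/r₂ − 1/a_t)] = 2.0649 km/s.
Second burn Δv₂ = |v₂ − v_p| = 0.4921 km/s.
Δv = Δv₁ + Δv₂ = 0.2987 + 0.4921 = 0.7908 km/s.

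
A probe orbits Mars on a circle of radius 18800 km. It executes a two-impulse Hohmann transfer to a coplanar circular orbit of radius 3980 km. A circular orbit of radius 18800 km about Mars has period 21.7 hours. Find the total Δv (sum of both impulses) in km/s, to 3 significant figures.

Δv = 1.55 km/s

From Kepler's third law T² = 4π²r³/μ at r = 18800 km, T = 21.7 hours = 21.7 × 3600 s = 78120 s: μ = 4π²r³/T² = 42984.2 km³/s².
Transfer-ellipse semi-major axis a_t = (r₁ + r₂)/2 = (18800 + 3980)/2 = 11390 km.
Circular speed at r₁: v₁ = √(μ/r₁) = √(42984.2/18800) = 1.5121 km/s.
On the transfer ellipse at r₁, vis-viva equation gives v_a = √[μ(2/r₁ − 1/a_t)] = 0.89383 km/s.
First burn Δv₁ = |v_a − v₁| = 0.6183 km/s.
At r₂, v₂ = √(μ/r₂) = 3.2863 km/s.
Transfer-orbit speed at r₂: v_p = √[μ(2/r₂ − 1/a_t)] = 4.2221 km/s.
Second burn Δv₂ = |v₂ − v_p| = 0.9358 km/s.
Total Δv = Δv₁ + Δv₂ = 1.554 km/s.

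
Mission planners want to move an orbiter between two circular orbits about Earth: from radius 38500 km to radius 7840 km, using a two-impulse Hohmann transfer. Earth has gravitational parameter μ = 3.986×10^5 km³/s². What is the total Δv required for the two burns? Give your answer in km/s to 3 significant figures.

Δv = 3.41 km/s

Transfer-ellipse semi-major axis a_t = (r₁ + r₂)/2 = (38500 + 7840)/2 = 23170 km.
Circular speed at r₁: v₁ = √(μ/r₁) = √(3.986×10^5/38500) = 3.218 km/s.
On the transfer ellipse at r₁, vis-viva gives v_a = √[μ(2/r₁ − 1/a_t)] = 1.872 km/s.
First burn Δv₁ = |v_a − v₁| = 1.346 km/s.
At r₂, v₂ = √(μ/r₂) = 7.130 km/s.
Transfer-orbit speed at r₂: v_p = √[μ(2/r₂ − 1/a_t)] = 9.191 km/s.
Second burn Δv₂ = |v₂ − v_p| = 2.061 km/s.
Total Δv = Δv₁ + Δv₂ = 3.407 km/s.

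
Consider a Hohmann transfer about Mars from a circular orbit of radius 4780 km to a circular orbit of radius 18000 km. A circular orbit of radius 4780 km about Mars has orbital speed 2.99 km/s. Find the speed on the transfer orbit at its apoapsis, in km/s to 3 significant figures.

v = 0.998 km/s

From the circular-orbit relation v² = μ/r at r = 4780 km: μ = v²r = (2.99)² × 4780 = 42733.7 km³/s².
Transfer-ellipse semi-major axis a_t = (r₁ + r₂)/2 = (4780 + 18000)/2 = 11390 km.
The apoapsis of the transfer ellipse is at r = 18000 km.
Applying v² = μ(2/r − 1/a_t): v = 0.9982 km/s.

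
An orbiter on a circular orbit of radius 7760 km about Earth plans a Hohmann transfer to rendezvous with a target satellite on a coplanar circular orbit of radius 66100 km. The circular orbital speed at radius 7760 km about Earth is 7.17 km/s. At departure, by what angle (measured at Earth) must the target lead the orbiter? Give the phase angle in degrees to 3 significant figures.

From the circular-orbit relation v² = μ/r at r = 7760 km: μ = v²r = (7.17)² × 7760 = 3.98933×10^5 km³/s².
Transfer-ellipse semi-major axis a_t = (r₁ + r₂)/2 = (7760 + 66100)/2 = 36930 km.
Transfer time t = π√(a_t³/μ) = 35300 s.
The target's mean motion on its circular orbit is ω₂ = √(μ/r₂³) = 3.717×10^-5 rad/s.
Angle swept by the target during transfer: ω₂·t = 1.312 rad = 75.17°.
The orbiter traverses 180° on the transfer ellipse, so the target must lead by 180° − 75.17° = 105°.

φ = 105°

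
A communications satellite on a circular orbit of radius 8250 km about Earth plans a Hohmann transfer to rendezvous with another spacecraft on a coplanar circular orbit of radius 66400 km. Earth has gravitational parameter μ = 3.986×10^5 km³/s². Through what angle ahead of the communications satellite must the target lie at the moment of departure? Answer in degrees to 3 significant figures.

φ = 104°

The Hohmann ellipse has a_t = (r₁ + r₂)/2 = 37325 km.
The half-period of the transfer ellipse is t = π√(a_t³/μ) = 35880 s.
The target's mean motion on its circular orbit is ω₂ = √(μ/r₂³) = 3.690×10^-5 rad/s.
Angle swept by the target during transfer: ω₂·t = 1.324 rad = 75.86°.
The communications satellite traverses 180° on the transfer ellipse, so the target must lead by 180° − 75.86° = 104°.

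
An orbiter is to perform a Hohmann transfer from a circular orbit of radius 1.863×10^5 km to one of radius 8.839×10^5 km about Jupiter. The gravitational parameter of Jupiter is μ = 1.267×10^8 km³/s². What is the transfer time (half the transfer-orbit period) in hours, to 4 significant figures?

t = 30.35 hours

The Hohmann ellipse has a_t = (r₁ + r₂)/2 = 5.351×10^5 km.
Half the transfer-orbit period gives t = π√(a_t³/μ) = 1.0925×10^5 s.
Converting: 1.0925×10^5 s ÷ 3600 s/hour = 30.35 hours.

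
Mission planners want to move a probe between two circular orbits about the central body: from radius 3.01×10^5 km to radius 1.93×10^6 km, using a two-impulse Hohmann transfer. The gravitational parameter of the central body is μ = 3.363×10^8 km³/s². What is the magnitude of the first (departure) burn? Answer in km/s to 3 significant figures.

Δv₁ = 10.5 km/s

The Hohmann ellipse has a_t = (r₁ + r₂)/2 = 1.1155×10^6 km.
Circular speed at r = 3.010×10^5 km: v_c = √(μ/r) = 33.43 km/s.
Vis-viva on the transfer ellipse at r = 3.010×10^5 km gives v_t = √[μ(2/r − 1/a_t)] = 43.97 km/s.
Δv₁ = |v_t − v_c| = |43.97 − 33.43| = 10.54 km/s.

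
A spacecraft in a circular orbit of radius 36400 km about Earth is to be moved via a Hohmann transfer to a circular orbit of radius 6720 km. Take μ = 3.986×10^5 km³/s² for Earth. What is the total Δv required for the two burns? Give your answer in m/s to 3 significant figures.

Transfer-ellipse semi-major axis a_t = (r₁ + r₂)/2 = (36400 + 6720)/2 = 21560 km.
At r₁ the circular-orbit speed is v₁ = √(μ/r₁) = 3.309 km/s.
On the transfer ellipse at r₁, v² = μ(2/r − 1/a) gives v_a = √[μ(2/r₁ − 1/a_t)] = 1.847 km/s.
First burn Δv₁ = |v_a − v₁| = 1.462 km/s.
Circular speed at r₂: v₂ = √(μ/r₂) = 7.7017 km/s.
Transfer-orbit speed at r₂: v_p = √[μ(2/r₂ − 1/a_t)] = 10.007 km/s.
Second burn Δv₂ = |v₂ − v_p| = 2.305 km/s.
Δv = Δv₁ + Δv₂ = 1.462 + 2.305 = 3.767 km/s.

Δv = 3770 m/s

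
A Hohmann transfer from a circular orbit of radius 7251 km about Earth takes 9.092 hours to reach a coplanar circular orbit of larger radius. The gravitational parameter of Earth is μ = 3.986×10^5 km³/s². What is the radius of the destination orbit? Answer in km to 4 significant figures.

Transfer time t = 9.092 hours = 32731.2 s, and t = π√(a_t³/μ).
So a_t = (μ t²/π²)^(1/3) = (3.986×10^5 × (32731.2)² / π²)^(1/3) = 35106 km.
Since a_t = (r₁ + r₂)/2, r₂ = 2a_t − r₁ = 2×35106 − 7251 = 62961 km.

r₂ = 62960 km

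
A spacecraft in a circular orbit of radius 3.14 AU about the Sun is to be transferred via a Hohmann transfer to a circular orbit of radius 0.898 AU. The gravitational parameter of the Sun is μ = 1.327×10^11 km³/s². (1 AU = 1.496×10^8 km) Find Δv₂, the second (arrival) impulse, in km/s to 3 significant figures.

In km: r₁ = 3.14 × 1.496×10^8 = 4.69744×10^8 km; r₂ = 0.898 × 1.496×10^8 = 1.343408×10^8 km.
The Hohmann ellipse has a_t = (r₁ + r₂)/2 = 3.020424×10^8 km.
Circular speed at r = 1.343408×10^8 km: v_c = √(μ/r) = 31.429 km/s.
Vis-viva on the transfer ellipse at r = 1.343408×10^8 km gives v_t = √[μ(2/r − 1/a_t)] = 39.195 km/s.
Δv₂ = |v_t − v_c| = |39.195 − 31.429| = 7.766 km/s.

Δv₂ = 7.77 km/s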